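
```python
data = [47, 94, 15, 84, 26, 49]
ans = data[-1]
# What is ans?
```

data has length 6. Negative index -1 maps to positive index 6 + (-1) = 5. data[5] = 49.

49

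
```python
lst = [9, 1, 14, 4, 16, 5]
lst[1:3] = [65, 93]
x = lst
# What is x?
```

lst starts as [9, 1, 14, 4, 16, 5] (length 6). The slice lst[1:3] covers indices [1, 2] with values [1, 14]. Replacing that slice with [65, 93] (same length) produces [9, 65, 93, 4, 16, 5].

[9, 65, 93, 4, 16, 5]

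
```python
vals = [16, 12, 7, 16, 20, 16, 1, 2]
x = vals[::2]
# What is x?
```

vals has length 8. The slice vals[::2] selects indices [0, 2, 4, 6] (0->16, 2->7, 4->20, 6->1), giving [16, 7, 20, 1].

[16, 7, 20, 1]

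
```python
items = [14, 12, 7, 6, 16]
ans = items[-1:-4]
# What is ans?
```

items has length 5. The slice items[-1:-4] resolves to an empty index range, so the result is [].

[]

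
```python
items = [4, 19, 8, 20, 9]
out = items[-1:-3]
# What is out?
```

items has length 5. The slice items[-1:-3] resolves to an empty index range, so the result is [].

[]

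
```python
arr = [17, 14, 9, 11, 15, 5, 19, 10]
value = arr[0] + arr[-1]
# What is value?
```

arr has length 8. arr[0] = 17.
arr has length 8. Negative index -1 maps to positive index 8 + (-1) = 7. arr[7] = 10.
Sum: 17 + 10 = 27.

27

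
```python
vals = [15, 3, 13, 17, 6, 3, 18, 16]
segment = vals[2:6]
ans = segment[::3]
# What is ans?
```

vals has length 8. The slice vals[2:6] selects indices [2, 3, 4, 5] (2->13, 3->17, 4->6, 5->3), giving [13, 17, 6, 3]. So segment = [13, 17, 6, 3]. segment has length 4. The slice segment[::3] selects indices [0, 3] (0->13, 3->3), giving [13, 3].

[13, 3]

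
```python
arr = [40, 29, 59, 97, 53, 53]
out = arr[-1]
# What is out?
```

arr has length 6. Negative index -1 maps to positive index 6 + (-1) = 5. arr[5] = 53.

53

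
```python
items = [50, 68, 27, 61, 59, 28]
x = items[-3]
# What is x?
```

items has length 6. Negative index -3 maps to positive index 6 + (-3) = 3. items[3] = 61.

61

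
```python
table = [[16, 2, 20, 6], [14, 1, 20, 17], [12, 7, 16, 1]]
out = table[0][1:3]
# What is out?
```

table[0] = [16, 2, 20, 6]. table[0] has length 4. The slice table[0][1:3] selects indices [1, 2] (1->2, 2->20), giving [2, 20].

[2, 20]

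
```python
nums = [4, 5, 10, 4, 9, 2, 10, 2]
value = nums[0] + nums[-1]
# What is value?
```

nums has length 8. nums[0] = 4.
nums has length 8. Negative index -1 maps to positive index 8 + (-1) = 7. nums[7] = 2.
Sum: 4 + 2 = 6.

6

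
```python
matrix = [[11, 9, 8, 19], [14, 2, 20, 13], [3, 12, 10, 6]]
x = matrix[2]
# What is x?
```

matrix has 3 rows. Row 2 is [3, 12, 10, 6].

[3, 12, 10, 6]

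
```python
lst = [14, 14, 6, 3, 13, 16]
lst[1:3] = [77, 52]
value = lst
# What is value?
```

lst starts as [14, 14, 6, 3, 13, 16] (length 6). The slice lst[1:3] covers indices [1, 2] with values [14, 6]. Replacing that slice with [77, 52] (same length) produces [14, 77, 52, 3, 13, 16].

[14, 77, 52, 3, 13, 16]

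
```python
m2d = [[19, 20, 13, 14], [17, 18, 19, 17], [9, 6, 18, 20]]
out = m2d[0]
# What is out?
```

m2d has 3 rows. Row 0 is [19, 20, 13, 14].

[19, 20, 13, 14]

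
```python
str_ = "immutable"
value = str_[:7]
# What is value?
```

str_ has length 9. The slice str_[:7] selects indices [0, 1, 2, 3, 4, 5, 6] (0->'i', 1->'m', 2->'m', 3->'u', 4->'t', 5->'a', 6->'b'), giving 'immutab'.

'immutab'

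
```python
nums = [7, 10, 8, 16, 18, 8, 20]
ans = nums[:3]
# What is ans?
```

nums has length 7. The slice nums[:3] selects indices [0, 1, 2] (0->7, 1->10, 2->8), giving [7, 10, 8].

[7, 10, 8]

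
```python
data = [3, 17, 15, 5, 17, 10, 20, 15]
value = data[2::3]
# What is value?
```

data has length 8. The slice data[2::3] selects indices [2, 5] (2->15, 5->10), giving [15, 10].

[15, 10]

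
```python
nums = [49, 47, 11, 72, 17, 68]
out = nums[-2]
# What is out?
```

nums has length 6. Negative index -2 maps to positive index 6 + (-2) = 4. nums[4] = 17.

17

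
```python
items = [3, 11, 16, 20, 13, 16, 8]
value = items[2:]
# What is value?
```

items has length 7. The slice items[2:] selects indices [2, 3, 4, 5, 6] (2->16, 3->20, 4->13, 5->16, 6->8), giving [16, 20, 13, 16, 8].

[16, 20, 13, 16, 8]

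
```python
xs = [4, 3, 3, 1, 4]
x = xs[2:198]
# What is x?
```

xs has length 5. The slice xs[2:198] selects indices [2, 3, 4] (2->3, 3->1, 4->4), giving [3, 1, 4].

[3, 1, 4]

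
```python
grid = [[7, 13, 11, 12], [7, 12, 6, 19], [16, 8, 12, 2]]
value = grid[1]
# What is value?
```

grid has 3 rows. Row 1 is [7, 12, 6, 19].

[7, 12, 6, 19]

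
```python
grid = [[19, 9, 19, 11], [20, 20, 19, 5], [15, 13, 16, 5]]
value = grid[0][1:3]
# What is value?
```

grid[0] = [19, 9, 19, 11]. grid[0] has length 4. The slice grid[0][1:3] selects indices [1, 2] (1->9, 2->19), giving [9, 19].

[9, 19]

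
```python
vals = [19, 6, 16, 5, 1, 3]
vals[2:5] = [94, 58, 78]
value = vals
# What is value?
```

vals starts as [19, 6, 16, 5, 1, 3] (length 6). The slice vals[2:5] covers indices [2, 3, 4] with values [16, 5, 1]. Replacing that slice with [94, 58, 78] (same length) produces [19, 6, 94, 58, 78, 3].

[19, 6, 94, 58, 78, 3]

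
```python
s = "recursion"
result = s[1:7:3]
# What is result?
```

s has length 9. The slice s[1:7:3] selects indices [1, 4] (1->'e', 4->'r'), giving 'er'.

'er'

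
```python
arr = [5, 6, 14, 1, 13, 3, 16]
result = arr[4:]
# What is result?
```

arr has length 7. The slice arr[4:] selects indices [4, 5, 6] (4->13, 5->3, 6->16), giving [13, 3, 16].

[13, 3, 16]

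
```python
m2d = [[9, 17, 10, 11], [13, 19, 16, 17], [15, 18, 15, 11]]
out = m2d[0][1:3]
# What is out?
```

m2d[0] = [9, 17, 10, 11]. m2d[0] has length 4. The slice m2d[0][1:3] selects indices [1, 2] (1->17, 2->10), giving [17, 10].

[17, 10]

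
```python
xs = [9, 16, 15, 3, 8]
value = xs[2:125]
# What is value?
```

xs has length 5. The slice xs[2:125] selects indices [2, 3, 4] (2->15, 3->3, 4->8), giving [15, 3, 8].

[15, 3, 8]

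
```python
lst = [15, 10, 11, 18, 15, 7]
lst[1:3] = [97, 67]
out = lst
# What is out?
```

lst starts as [15, 10, 11, 18, 15, 7] (length 6). The slice lst[1:3] covers indices [1, 2] with values [10, 11]. Replacing that slice with [97, 67] (same length) produces [15, 97, 67, 18, 15, 7].

[15, 97, 67, 18, 15, 7]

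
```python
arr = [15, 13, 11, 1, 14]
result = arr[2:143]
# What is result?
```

arr has length 5. The slice arr[2:143] selects indices [2, 3, 4] (2->11, 3->1, 4->14), giving [11, 1, 14].

[11, 1, 14]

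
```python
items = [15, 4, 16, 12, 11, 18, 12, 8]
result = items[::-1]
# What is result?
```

items has length 8. The slice items[::-1] selects indices [7, 6, 5, 4, 3, 2, 1, 0] (7->8, 6->12, 5->18, 4->11, 3->12, 2->16, 1->4, 0->15), giving [8, 12, 18, 11, 12, 16, 4, 15].

[8, 12, 18, 11, 12, 16, 4, 15]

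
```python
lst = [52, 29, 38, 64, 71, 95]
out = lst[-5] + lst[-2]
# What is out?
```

lst has length 6. Negative index -5 maps to positive index 6 + (-5) = 1. lst[1] = 29.
lst has length 6. Negative index -2 maps to positive index 6 + (-2) = 4. lst[4] = 71.
Sum: 29 + 71 = 100.

100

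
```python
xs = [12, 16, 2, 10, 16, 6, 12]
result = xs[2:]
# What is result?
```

xs has length 7. The slice xs[2:] selects indices [2, 3, 4, 5, 6] (2->2, 3->10, 4->16, 5->6, 6->12), giving [2, 10, 16, 6, 12].

[2, 10, 16, 6, 12]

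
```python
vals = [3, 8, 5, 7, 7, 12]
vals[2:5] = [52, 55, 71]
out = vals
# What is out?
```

vals starts as [3, 8, 5, 7, 7, 12] (length 6). The slice vals[2:5] covers indices [2, 3, 4] with values [5, 7, 7]. Replacing that slice with [52, 55, 71] (same length) produces [3, 8, 52, 55, 71, 12].

[3, 8, 52, 55, 71, 12]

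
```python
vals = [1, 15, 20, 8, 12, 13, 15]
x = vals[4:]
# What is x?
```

vals has length 7. The slice vals[4:] selects indices [4, 5, 6] (4->12, 5->13, 6->15), giving [12, 13, 15].

[12, 13, 15]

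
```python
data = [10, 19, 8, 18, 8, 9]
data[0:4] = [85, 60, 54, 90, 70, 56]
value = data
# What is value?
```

data starts as [10, 19, 8, 18, 8, 9] (length 6). The slice data[0:4] covers indices [0, 1, 2, 3] with values [10, 19, 8, 18]. Replacing that slice with [85, 60, 54, 90, 70, 56] (different length) produces [85, 60, 54, 90, 70, 56, 8, 9].

[85, 60, 54, 90, 70, 56, 8, 9]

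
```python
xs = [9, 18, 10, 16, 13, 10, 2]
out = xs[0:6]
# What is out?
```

xs has length 7. The slice xs[0:6] selects indices [0, 1, 2, 3, 4, 5] (0->9, 1->18, 2->10, 3->16, 4->13, 5->10), giving [9, 18, 10, 16, 13, 10].

[9, 18, 10, 16, 13, 10]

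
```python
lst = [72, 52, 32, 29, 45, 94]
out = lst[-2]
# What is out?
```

lst has length 6. Negative index -2 maps to positive index 6 + (-2) = 4. lst[4] = 45.

45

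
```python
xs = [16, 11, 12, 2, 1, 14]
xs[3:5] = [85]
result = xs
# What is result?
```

xs starts as [16, 11, 12, 2, 1, 14] (length 6). The slice xs[3:5] covers indices [3, 4] with values [2, 1]. Replacing that slice with [85] (different length) produces [16, 11, 12, 85, 14].

[16, 11, 12, 85, 14]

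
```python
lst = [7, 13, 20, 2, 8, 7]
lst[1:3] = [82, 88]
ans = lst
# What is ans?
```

lst starts as [7, 13, 20, 2, 8, 7] (length 6). The slice lst[1:3] covers indices [1, 2] with values [13, 20]. Replacing that slice with [82, 88] (same length) produces [7, 82, 88, 2, 8, 7].

[7, 82, 88, 2, 8, 7]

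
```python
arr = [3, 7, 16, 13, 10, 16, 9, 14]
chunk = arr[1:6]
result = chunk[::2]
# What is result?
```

arr has length 8. The slice arr[1:6] selects indices [1, 2, 3, 4, 5] (1->7, 2->16, 3->13, 4->10, 5->16), giving [7, 16, 13, 10, 16]. So chunk = [7, 16, 13, 10, 16]. chunk has length 5. The slice chunk[::2] selects indices [0, 2, 4] (0->7, 2->13, 4->16), giving [7, 13, 16].

[7, 13, 16]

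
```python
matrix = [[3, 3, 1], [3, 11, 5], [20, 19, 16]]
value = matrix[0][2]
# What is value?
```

matrix[0] = [3, 3, 1]. Taking column 2 of that row yields 1.

1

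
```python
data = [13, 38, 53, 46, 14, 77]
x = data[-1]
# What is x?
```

data has length 6. Negative index -1 maps to positive index 6 + (-1) = 5. data[5] = 77.

77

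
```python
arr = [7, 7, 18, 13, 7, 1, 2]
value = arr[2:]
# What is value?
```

arr has length 7. The slice arr[2:] selects indices [2, 3, 4, 5, 6] (2->18, 3->13, 4->7, 5->1, 6->2), giving [18, 13, 7, 1, 2].

[18, 13, 7, 1, 2]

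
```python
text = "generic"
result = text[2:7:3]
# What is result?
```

text has length 7. The slice text[2:7:3] selects indices [2, 5] (2->'n', 5->'i'), giving 'ni'.

'ni'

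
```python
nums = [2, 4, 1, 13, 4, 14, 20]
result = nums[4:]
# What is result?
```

nums has length 7. The slice nums[4:] selects indices [4, 5, 6] (4->4, 5->14, 6->20), giving [4, 14, 20].

[4, 14, 20]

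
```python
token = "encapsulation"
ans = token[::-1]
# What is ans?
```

token has length 13. The slice token[::-1] selects indices [12, 11, 10, 9, 8, 7, 6, 5, 4, 3, 2, 1, 0] (12->'n', 11->'o', 10->'i', 9->'t', 8->'a', 7->'l', 6->'u', 5->'s', 4->'p', 3->'a', 2->'c', 1->'n', 0->'e'), giving 'noitaluspacne'.

'noitaluspacne'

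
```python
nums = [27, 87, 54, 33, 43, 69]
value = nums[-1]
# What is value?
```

nums has length 6. Negative index -1 maps to positive index 6 + (-1) = 5. nums[5] = 69.

69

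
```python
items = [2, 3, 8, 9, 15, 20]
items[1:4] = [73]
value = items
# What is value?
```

items starts as [2, 3, 8, 9, 15, 20] (length 6). The slice items[1:4] covers indices [1, 2, 3] with values [3, 8, 9]. Replacing that slice with [73] (different length) produces [2, 73, 15, 20].

[2, 73, 15, 20]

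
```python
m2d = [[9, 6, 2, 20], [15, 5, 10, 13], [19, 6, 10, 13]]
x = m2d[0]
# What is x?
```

m2d has 3 rows. Row 0 is [9, 6, 2, 20].

[9, 6, 2, 20]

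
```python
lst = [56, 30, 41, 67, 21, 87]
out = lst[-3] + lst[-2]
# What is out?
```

lst has length 6. Negative index -3 maps to positive index 6 + (-3) = 3. lst[3] = 67.
lst has length 6. Negative index -2 maps to positive index 6 + (-2) = 4. lst[4] = 21.
Sum: 67 + 21 = 88.

88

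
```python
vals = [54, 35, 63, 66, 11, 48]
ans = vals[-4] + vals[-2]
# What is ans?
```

vals has length 6. Negative index -4 maps to positive index 6 + (-4) = 2. vals[2] = 63.
vals has length 6. Negative index -2 maps to positive index 6 + (-2) = 4. vals[4] = 11.
Sum: 63 + 11 = 74.

74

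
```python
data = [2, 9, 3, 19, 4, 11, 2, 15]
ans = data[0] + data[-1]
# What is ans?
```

data has length 8. data[0] = 2.
data has length 8. Negative index -1 maps to positive index 8 + (-1) = 7. data[7] = 15.
Sum: 2 + 15 = 17.

17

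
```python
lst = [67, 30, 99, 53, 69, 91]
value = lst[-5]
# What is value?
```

lst has length 6. Negative index -5 maps to positive index 6 + (-5) = 1. lst[1] = 30.

30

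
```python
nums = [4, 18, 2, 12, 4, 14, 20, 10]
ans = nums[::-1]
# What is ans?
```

nums has length 8. The slice nums[::-1] selects indices [7, 6, 5, 4, 3, 2, 1, 0] (7->10, 6->20, 5->14, 4->4, 3->12, 2->2, 1->18, 0->4), giving [10, 20, 14, 4, 12, 2, 18, 4].

[10, 20, 14, 4, 12, 2, 18, 4]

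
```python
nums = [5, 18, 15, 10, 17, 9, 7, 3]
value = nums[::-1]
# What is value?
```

nums has length 8. The slice nums[::-1] selects indices [7, 6, 5, 4, 3, 2, 1, 0] (7->3, 6->7, 5->9, 4->17, 3->10, 2->15, 1->18, 0->5), giving [3, 7, 9, 17, 10, 15, 18, 5].

[3, 7, 9, 17, 10, 15, 18, 5]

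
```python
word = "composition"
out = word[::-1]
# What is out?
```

word has length 11. The slice word[::-1] selects indices [10, 9, 8, 7, 6, 5, 4, 3, 2, 1, 0] (10->'n', 9->'o', 8->'i', 7->'t', 6->'i', 5->'s', 4->'o', 3->'p', 2->'m', 1->'o', 0->'c'), giving 'noitisopmoc'.

'noitisopmoc'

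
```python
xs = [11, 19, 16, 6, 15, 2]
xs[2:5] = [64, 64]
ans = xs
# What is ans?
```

xs starts as [11, 19, 16, 6, 15, 2] (length 6). The slice xs[2:5] covers indices [2, 3, 4] with values [16, 6, 15]. Replacing that slice with [64, 64] (different length) produces [11, 19, 64, 64, 2].

[11, 19, 64, 64, 2]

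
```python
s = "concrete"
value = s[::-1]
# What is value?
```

s has length 8. The slice s[::-1] selects indices [7, 6, 5, 4, 3, 2, 1, 0] (7->'e', 6->'t', 5->'e', 4->'r', 3->'c', 2->'n', 1->'o', 0->'c'), giving 'etercnoc'.

'etercnoc'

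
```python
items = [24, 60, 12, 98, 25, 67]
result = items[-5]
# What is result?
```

items has length 6. Negative index -5 maps to positive index 6 + (-5) = 1. items[1] = 60.

60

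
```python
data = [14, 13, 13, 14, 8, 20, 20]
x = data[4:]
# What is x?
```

data has length 7. The slice data[4:] selects indices [4, 5, 6] (4->8, 5->20, 6->20), giving [8, 20, 20].

[8, 20, 20]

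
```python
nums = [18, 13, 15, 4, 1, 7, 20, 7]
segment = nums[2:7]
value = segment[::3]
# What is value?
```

nums has length 8. The slice nums[2:7] selects indices [2, 3, 4, 5, 6] (2->15, 3->4, 4->1, 5->7, 6->20), giving [15, 4, 1, 7, 20]. So segment = [15, 4, 1, 7, 20]. segment has length 5. The slice segment[::3] selects indices [0, 3] (0->15, 3->7), giving [15, 7].

[15, 7]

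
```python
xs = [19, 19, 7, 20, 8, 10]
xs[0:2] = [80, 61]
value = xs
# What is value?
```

xs starts as [19, 19, 7, 20, 8, 10] (length 6). The slice xs[0:2] covers indices [0, 1] with values [19, 19]. Replacing that slice with [80, 61] (same length) produces [80, 61, 7, 20, 8, 10].

[80, 61, 7, 20, 8, 10]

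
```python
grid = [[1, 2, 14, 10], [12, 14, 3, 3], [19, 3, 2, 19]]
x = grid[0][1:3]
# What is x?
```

grid[0] = [1, 2, 14, 10]. grid[0] has length 4. The slice grid[0][1:3] selects indices [1, 2] (1->2, 2->14), giving [2, 14].

[2, 14]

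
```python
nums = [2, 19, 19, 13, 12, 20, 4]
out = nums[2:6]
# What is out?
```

nums has length 7. The slice nums[2:6] selects indices [2, 3, 4, 5] (2->19, 3->13, 4->12, 5->20), giving [19, 13, 12, 20].

[19, 13, 12, 20]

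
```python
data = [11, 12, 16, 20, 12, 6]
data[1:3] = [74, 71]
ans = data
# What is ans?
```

data starts as [11, 12, 16, 20, 12, 6] (length 6). The slice data[1:3] covers indices [1, 2] with values [12, 16]. Replacing that slice with [74, 71] (same length) produces [11, 74, 71, 20, 12, 6].

[11, 74, 71, 20, 12, 6]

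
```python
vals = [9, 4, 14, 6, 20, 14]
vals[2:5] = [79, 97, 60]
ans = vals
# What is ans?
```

vals starts as [9, 4, 14, 6, 20, 14] (length 6). The slice vals[2:5] covers indices [2, 3, 4] with values [14, 6, 20]. Replacing that slice with [79, 97, 60] (same length) produces [9, 4, 79, 97, 60, 14].

[9, 4, 79, 97, 60, 14]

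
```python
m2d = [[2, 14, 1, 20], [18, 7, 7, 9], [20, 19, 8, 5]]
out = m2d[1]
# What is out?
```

m2d has 3 rows. Row 1 is [18, 7, 7, 9].

[18, 7, 7, 9]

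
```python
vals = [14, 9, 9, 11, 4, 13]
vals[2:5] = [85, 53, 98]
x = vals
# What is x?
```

vals starts as [14, 9, 9, 11, 4, 13] (length 6). The slice vals[2:5] covers indices [2, 3, 4] with values [9, 11, 4]. Replacing that slice with [85, 53, 98] (same length) produces [14, 9, 85, 53, 98, 13].

[14, 9, 85, 53, 98, 13]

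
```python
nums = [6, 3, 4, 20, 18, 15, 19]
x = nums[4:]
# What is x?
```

nums has length 7. The slice nums[4:] selects indices [4, 5, 6] (4->18, 5->15, 6->19), giving [18, 15, 19].

[18, 15, 19]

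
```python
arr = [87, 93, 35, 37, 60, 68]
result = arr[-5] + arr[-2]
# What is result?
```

arr has length 6. Negative index -5 maps to positive index 6 + (-5) = 1. arr[1] = 93.
arr has length 6. Negative index -2 maps to positive index 6 + (-2) = 4. arr[4] = 60.
Sum: 93 + 60 = 153.

153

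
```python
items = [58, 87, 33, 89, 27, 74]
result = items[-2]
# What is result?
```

items has length 6. Negative index -2 maps to positive index 6 + (-2) = 4. items[4] = 27.

27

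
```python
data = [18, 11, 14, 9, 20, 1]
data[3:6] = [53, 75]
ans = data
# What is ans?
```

data starts as [18, 11, 14, 9, 20, 1] (length 6). The slice data[3:6] covers indices [3, 4, 5] with values [9, 20, 1]. Replacing that slice with [53, 75] (different length) produces [18, 11, 14, 53, 75].

[18, 11, 14, 53, 75]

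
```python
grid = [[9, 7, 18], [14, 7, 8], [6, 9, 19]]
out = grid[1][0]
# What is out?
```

grid[1] = [14, 7, 8]. Taking column 0 of that row yields 14.

14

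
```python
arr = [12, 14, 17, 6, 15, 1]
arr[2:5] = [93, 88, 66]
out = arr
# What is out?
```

arr starts as [12, 14, 17, 6, 15, 1] (length 6). The slice arr[2:5] covers indices [2, 3, 4] with values [17, 6, 15]. Replacing that slice with [93, 88, 66] (same length) produces [12, 14, 93, 88, 66, 1].

[12, 14, 93, 88, 66, 1]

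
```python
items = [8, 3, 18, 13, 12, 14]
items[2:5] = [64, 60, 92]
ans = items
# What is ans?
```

items starts as [8, 3, 18, 13, 12, 14] (length 6). The slice items[2:5] covers indices [2, 3, 4] with values [18, 13, 12]. Replacing that slice with [64, 60, 92] (same length) produces [8, 3, 64, 60, 92, 14].

[8, 3, 64, 60, 92, 14]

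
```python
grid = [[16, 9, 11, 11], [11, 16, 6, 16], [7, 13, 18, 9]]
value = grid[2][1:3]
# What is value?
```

grid[2] = [7, 13, 18, 9]. grid[2] has length 4. The slice grid[2][1:3] selects indices [1, 2] (1->13, 2->18), giving [13, 18].

[13, 18]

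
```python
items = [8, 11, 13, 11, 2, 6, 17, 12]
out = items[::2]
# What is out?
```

items has length 8. The slice items[::2] selects indices [0, 2, 4, 6] (0->8, 2->13, 4->2, 6->17), giving [8, 13, 2, 17].

[8, 13, 2, 17]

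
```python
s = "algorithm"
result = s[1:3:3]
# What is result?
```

s has length 9. The slice s[1:3:3] selects indices [1] (1->'l'), giving 'l'.

'l'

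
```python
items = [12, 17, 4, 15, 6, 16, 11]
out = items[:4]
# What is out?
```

items has length 7. The slice items[:4] selects indices [0, 1, 2, 3] (0->12, 1->17, 2->4, 3->15), giving [12, 17, 4, 15].

[12, 17, 4, 15]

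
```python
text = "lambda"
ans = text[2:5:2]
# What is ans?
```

text has length 6. The slice text[2:5:2] selects indices [2, 4] (2->'m', 4->'d'), giving 'md'.

'md'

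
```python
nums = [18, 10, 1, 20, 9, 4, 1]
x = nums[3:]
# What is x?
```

nums has length 7. The slice nums[3:] selects indices [3, 4, 5, 6] (3->20, 4->9, 5->4, 6->1), giving [20, 9, 4, 1].

[20, 9, 4, 1]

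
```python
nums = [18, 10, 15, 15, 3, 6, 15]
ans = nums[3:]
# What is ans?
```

nums has length 7. The slice nums[3:] selects indices [3, 4, 5, 6] (3->15, 4->3, 5->6, 6->15), giving [15, 3, 6, 15].

[15, 3, 6, 15]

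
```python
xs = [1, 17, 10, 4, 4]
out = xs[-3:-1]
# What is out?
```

xs has length 5. The slice xs[-3:-1] selects indices [2, 3] (2->10, 3->4), giving [10, 4].

[10, 4]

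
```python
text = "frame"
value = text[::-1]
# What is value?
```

text has length 5. The slice text[::-1] selects indices [4, 3, 2, 1, 0] (4->'e', 3->'m', 2->'a', 1->'r', 0->'f'), giving 'emarf'.

'emarf'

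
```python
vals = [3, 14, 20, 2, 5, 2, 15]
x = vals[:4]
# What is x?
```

vals has length 7. The slice vals[:4] selects indices [0, 1, 2, 3] (0->3, 1->14, 2->20, 3->2), giving [3, 14, 20, 2].

[3, 14, 20, 2]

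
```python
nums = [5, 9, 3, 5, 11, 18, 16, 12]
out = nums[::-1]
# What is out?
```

nums has length 8. The slice nums[::-1] selects indices [7, 6, 5, 4, 3, 2, 1, 0] (7->12, 6->16, 5->18, 4->11, 3->5, 2->3, 1->9, 0->5), giving [12, 16, 18, 11, 5, 3, 9, 5].

[12, 16, 18, 11, 5, 3, 9, 5]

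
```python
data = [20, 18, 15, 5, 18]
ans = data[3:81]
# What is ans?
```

data has length 5. The slice data[3:81] selects indices [3, 4] (3->5, 4->18), giving [5, 18].

[5, 18]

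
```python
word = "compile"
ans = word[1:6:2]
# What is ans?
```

word has length 7. The slice word[1:6:2] selects indices [1, 3, 5] (1->'o', 3->'p', 5->'l'), giving 'opl'.

'opl'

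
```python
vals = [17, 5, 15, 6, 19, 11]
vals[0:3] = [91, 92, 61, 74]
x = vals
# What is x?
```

vals starts as [17, 5, 15, 6, 19, 11] (length 6). The slice vals[0:3] covers indices [0, 1, 2] with values [17, 5, 15]. Replacing that slice with [91, 92, 61, 74] (different length) produces [91, 92, 61, 74, 6, 19, 11].

[91, 92, 61, 74, 6, 19, 11]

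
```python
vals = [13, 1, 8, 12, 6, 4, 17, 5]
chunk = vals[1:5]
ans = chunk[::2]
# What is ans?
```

vals has length 8. The slice vals[1:5] selects indices [1, 2, 3, 4] (1->1, 2->8, 3->12, 4->6), giving [1, 8, 12, 6]. So chunk = [1, 8, 12, 6]. chunk has length 4. The slice chunk[::2] selects indices [0, 2] (0->1, 2->12), giving [1, 12].

[1, 12]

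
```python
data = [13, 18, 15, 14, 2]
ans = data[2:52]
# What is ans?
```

data has length 5. The slice data[2:52] selects indices [2, 3, 4] (2->15, 3->14, 4->2), giving [15, 14, 2].

[15, 14, 2]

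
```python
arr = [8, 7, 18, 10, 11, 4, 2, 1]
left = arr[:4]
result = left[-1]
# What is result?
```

arr has length 8. The slice arr[:4] selects indices [0, 1, 2, 3] (0->8, 1->7, 2->18, 3->10), giving [8, 7, 18, 10]. So left = [8, 7, 18, 10]. Then left[-1] = 10.

10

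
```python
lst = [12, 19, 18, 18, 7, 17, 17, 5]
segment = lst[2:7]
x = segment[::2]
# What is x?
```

lst has length 8. The slice lst[2:7] selects indices [2, 3, 4, 5, 6] (2->18, 3->18, 4->7, 5->17, 6->17), giving [18, 18, 7, 17, 17]. So segment = [18, 18, 7, 17, 17]. segment has length 5. The slice segment[::2] selects indices [0, 2, 4] (0->18, 2->7, 4->17), giving [18, 7, 17].

[18, 7, 17]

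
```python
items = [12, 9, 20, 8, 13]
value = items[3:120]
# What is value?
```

items has length 5. The slice items[3:120] selects indices [3, 4] (3->8, 4->13), giving [8, 13].

[8, 13]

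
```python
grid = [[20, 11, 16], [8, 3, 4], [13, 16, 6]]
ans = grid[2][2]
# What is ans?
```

grid[2] = [13, 16, 6]. Taking column 2 of that row yields 6.

6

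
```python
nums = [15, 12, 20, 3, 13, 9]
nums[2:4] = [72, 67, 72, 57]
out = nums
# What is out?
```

nums starts as [15, 12, 20, 3, 13, 9] (length 6). The slice nums[2:4] covers indices [2, 3] with values [20, 3]. Replacing that slice with [72, 67, 72, 57] (different length) produces [15, 12, 72, 67, 72, 57, 13, 9].

[15, 12, 72, 67, 72, 57, 13, 9]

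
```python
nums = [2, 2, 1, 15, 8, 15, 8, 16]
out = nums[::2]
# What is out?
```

nums has length 8. The slice nums[::2] selects indices [0, 2, 4, 6] (0->2, 2->1, 4->8, 6->8), giving [2, 1, 8, 8].

[2, 1, 8, 8]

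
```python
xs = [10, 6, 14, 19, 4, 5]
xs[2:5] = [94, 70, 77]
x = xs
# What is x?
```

xs starts as [10, 6, 14, 19, 4, 5] (length 6). The slice xs[2:5] covers indices [2, 3, 4] with values [14, 19, 4]. Replacing that slice with [94, 70, 77] (same length) produces [10, 6, 94, 70, 77, 5].

[10, 6, 94, 70, 77, 5]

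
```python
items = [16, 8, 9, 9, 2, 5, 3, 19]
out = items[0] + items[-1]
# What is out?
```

items has length 8. items[0] = 16.
items has length 8. Negative index -1 maps to positive index 8 + (-1) = 7. items[7] = 19.
Sum: 16 + 19 = 35.

35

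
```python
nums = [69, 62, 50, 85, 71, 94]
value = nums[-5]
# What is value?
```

nums has length 6. Negative index -5 maps to positive index 6 + (-5) = 1. nums[1] = 62.

62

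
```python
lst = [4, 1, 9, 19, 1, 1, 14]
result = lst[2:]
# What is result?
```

lst has length 7. The slice lst[2:] selects indices [2, 3, 4, 5, 6] (2->9, 3->19, 4->1, 5->1, 6->14), giving [9, 19, 1, 1, 14].

[9, 19, 1, 1, 14]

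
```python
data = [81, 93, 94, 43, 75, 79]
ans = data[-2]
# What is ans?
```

data has length 6. Negative index -2 maps to positive index 6 + (-2) = 4. data[4] = 75.

75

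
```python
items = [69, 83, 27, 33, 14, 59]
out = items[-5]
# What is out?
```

items has length 6. Negative index -5 maps to positive index 6 + (-5) = 1. items[1] = 83.

83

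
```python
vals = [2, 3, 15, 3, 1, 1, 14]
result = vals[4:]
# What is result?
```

vals has length 7. The slice vals[4:] selects indices [4, 5, 6] (4->1, 5->1, 6->14), giving [1, 1, 14].

[1, 1, 14]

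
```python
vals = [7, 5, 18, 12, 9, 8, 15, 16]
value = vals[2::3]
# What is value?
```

vals has length 8. The slice vals[2::3] selects indices [2, 5] (2->18, 5->8), giving [18, 8].

[18, 8]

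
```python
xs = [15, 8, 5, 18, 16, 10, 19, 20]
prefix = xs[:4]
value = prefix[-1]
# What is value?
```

xs has length 8. The slice xs[:4] selects indices [0, 1, 2, 3] (0->15, 1->8, 2->5, 3->18), giving [15, 8, 5, 18]. So prefix = [15, 8, 5, 18]. Then prefix[-1] = 18.

18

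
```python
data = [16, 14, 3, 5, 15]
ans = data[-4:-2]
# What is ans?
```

data has length 5. The slice data[-4:-2] selects indices [1, 2] (1->14, 2->3), giving [14, 3].

[14, 3]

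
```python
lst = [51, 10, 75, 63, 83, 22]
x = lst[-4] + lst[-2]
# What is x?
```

lst has length 6. Negative index -4 maps to positive index 6 + (-4) = 2. lst[2] = 75.
lst has length 6. Negative index -2 maps to positive index 6 + (-2) = 4. lst[4] = 83.
Sum: 75 + 83 = 158.

158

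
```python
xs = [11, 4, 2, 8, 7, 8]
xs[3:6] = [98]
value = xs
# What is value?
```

xs starts as [11, 4, 2, 8, 7, 8] (length 6). The slice xs[3:6] covers indices [3, 4, 5] with values [8, 7, 8]. Replacing that slice with [98] (different length) produces [11, 4, 2, 98].

[11, 4, 2, 98]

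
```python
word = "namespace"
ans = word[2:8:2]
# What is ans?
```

word has length 9. The slice word[2:8:2] selects indices [2, 4, 6] (2->'m', 4->'s', 6->'a'), giving 'msa'.

'msa'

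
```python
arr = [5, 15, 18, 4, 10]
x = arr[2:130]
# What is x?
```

arr has length 5. The slice arr[2:130] selects indices [2, 3, 4] (2->18, 3->4, 4->10), giving [18, 4, 10].

[18, 4, 10]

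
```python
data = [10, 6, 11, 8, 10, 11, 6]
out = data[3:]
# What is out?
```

data has length 7. The slice data[3:] selects indices [3, 4, 5, 6] (3->8, 4->10, 5->11, 6->6), giving [8, 10, 11, 6].

[8, 10, 11, 6]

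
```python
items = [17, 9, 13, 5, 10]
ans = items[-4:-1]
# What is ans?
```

items has length 5. The slice items[-4:-1] selects indices [1, 2, 3] (1->9, 2->13, 3->5), giving [9, 13, 5].

[9, 13, 5]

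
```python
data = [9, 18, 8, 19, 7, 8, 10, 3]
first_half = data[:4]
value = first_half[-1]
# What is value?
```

data has length 8. The slice data[:4] selects indices [0, 1, 2, 3] (0->9, 1->18, 2->8, 3->19), giving [9, 18, 8, 19]. So first_half = [9, 18, 8, 19]. Then first_half[-1] = 19.

19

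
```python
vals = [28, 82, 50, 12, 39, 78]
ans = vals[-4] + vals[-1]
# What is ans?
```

vals has length 6. Negative index -4 maps to positive index 6 + (-4) = 2. vals[2] = 50.
vals has length 6. Negative index -1 maps to positive index 6 + (-1) = 5. vals[5] = 78.
Sum: 50 + 78 = 128.

128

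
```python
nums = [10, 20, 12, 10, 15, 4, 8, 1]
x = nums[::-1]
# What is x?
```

nums has length 8. The slice nums[::-1] selects indices [7, 6, 5, 4, 3, 2, 1, 0] (7->1, 6->8, 5->4, 4->15, 3->10, 2->12, 1->20, 0->10), giving [1, 8, 4, 15, 10, 12, 20, 10].

[1, 8, 4, 15, 10, 12, 20, 10]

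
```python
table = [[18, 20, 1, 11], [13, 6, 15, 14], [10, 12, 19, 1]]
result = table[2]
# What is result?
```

table has 3 rows. Row 2 is [10, 12, 19, 1].

[10, 12, 19, 1]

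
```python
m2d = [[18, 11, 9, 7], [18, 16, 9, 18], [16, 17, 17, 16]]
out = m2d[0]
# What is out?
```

m2d has 3 rows. Row 0 is [18, 11, 9, 7].

[18, 11, 9, 7]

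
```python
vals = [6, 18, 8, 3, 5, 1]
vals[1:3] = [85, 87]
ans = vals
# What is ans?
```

vals starts as [6, 18, 8, 3, 5, 1] (length 6). The slice vals[1:3] covers indices [1, 2] with values [18, 8]. Replacing that slice with [85, 87] (same length) produces [6, 85, 87, 3, 5, 1].

[6, 85, 87, 3, 5, 1]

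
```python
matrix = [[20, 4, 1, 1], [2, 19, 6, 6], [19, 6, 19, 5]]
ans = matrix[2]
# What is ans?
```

matrix has 3 rows. Row 2 is [19, 6, 19, 5].

[19, 6, 19, 5]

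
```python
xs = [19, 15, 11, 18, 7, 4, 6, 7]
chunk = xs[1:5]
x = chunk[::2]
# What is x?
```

xs has length 8. The slice xs[1:5] selects indices [1, 2, 3, 4] (1->15, 2->11, 3->18, 4->7), giving [15, 11, 18, 7]. So chunk = [15, 11, 18, 7]. chunk has length 4. The slice chunk[::2] selects indices [0, 2] (0->15, 2->18), giving [15, 18].

[15, 18]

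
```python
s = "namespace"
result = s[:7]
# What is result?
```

s has length 9. The slice s[:7] selects indices [0, 1, 2, 3, 4, 5, 6] (0->'n', 1->'a', 2->'m', 3->'e', 4->'s', 5->'p', 6->'a'), giving 'namespa'.

'namespa'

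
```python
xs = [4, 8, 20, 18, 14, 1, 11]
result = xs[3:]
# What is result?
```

xs has length 7. The slice xs[3:] selects indices [3, 4, 5, 6] (3->18, 4->14, 5->1, 6->11), giving [18, 14, 1, 11].

[18, 14, 1, 11]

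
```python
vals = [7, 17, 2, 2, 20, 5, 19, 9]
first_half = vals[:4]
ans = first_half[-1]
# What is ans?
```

vals has length 8. The slice vals[:4] selects indices [0, 1, 2, 3] (0->7, 1->17, 2->2, 3->2), giving [7, 17, 2, 2]. So first_half = [7, 17, 2, 2]. Then first_half[-1] = 2.

2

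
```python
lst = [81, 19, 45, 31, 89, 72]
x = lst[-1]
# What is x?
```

lst has length 6. Negative index -1 maps to positive index 6 + (-1) = 5. lst[5] = 72.

72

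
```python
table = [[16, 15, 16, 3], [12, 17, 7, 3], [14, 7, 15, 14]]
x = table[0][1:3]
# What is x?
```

table[0] = [16, 15, 16, 3]. table[0] has length 4. The slice table[0][1:3] selects indices [1, 2] (1->15, 2->16), giving [15, 16].

[15, 16]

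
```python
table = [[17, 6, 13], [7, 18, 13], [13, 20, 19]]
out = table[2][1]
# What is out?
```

table[2] = [13, 20, 19]. Taking column 1 of that row yields 20.

20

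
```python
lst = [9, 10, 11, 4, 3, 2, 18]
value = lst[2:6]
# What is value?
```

lst has length 7. The slice lst[2:6] selects indices [2, 3, 4, 5] (2->11, 3->4, 4->3, 5->2), giving [11, 4, 3, 2].

[11, 4, 3, 2]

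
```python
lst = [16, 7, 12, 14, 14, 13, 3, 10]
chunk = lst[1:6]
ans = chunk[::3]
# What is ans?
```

lst has length 8. The slice lst[1:6] selects indices [1, 2, 3, 4, 5] (1->7, 2->12, 3->14, 4->14, 5->13), giving [7, 12, 14, 14, 13]. So chunk = [7, 12, 14, 14, 13]. chunk has length 5. The slice chunk[::3] selects indices [0, 3] (0->7, 3->14), giving [7, 14].

[7, 14]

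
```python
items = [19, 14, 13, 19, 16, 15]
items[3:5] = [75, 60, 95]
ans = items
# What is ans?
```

items starts as [19, 14, 13, 19, 16, 15] (length 6). The slice items[3:5] covers indices [3, 4] with values [19, 16]. Replacing that slice with [75, 60, 95] (different length) produces [19, 14, 13, 75, 60, 95, 15].

[19, 14, 13, 75, 60, 95, 15]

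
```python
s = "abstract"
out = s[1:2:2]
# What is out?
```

s has length 8. The slice s[1:2:2] selects indices [1] (1->'b'), giving 'b'.

'b'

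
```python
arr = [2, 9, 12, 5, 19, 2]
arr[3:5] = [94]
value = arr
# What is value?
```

arr starts as [2, 9, 12, 5, 19, 2] (length 6). The slice arr[3:5] covers indices [3, 4] with values [5, 19]. Replacing that slice with [94] (different length) produces [2, 9, 12, 94, 2].

[2, 9, 12, 94, 2]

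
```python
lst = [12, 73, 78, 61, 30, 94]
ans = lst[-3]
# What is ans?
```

lst has length 6. Negative index -3 maps to positive index 6 + (-3) = 3. lst[3] = 61.

61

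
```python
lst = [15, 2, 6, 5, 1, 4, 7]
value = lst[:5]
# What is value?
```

lst has length 7. The slice lst[:5] selects indices [0, 1, 2, 3, 4] (0->15, 1->2, 2->6, 3->5, 4->1), giving [15, 2, 6, 5, 1].

[15, 2, 6, 5, 1]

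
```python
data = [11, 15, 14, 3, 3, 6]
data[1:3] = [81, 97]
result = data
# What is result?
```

data starts as [11, 15, 14, 3, 3, 6] (length 6). The slice data[1:3] covers indices [1, 2] with values [15, 14]. Replacing that slice with [81, 97] (same length) produces [11, 81, 97, 3, 3, 6].

[11, 81, 97, 3, 3, 6]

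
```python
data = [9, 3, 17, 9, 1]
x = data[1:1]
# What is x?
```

data has length 5. The slice data[1:1] resolves to an empty index range, so the result is [].

[]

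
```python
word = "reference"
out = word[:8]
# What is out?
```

word has length 9. The slice word[:8] selects indices [0, 1, 2, 3, 4, 5, 6, 7] (0->'r', 1->'e', 2->'f', 3->'e', 4->'r', 5->'e', 6->'n', 7->'c'), giving 'referenc'.

'referenc'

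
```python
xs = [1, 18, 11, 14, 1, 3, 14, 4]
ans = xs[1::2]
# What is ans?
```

xs has length 8. The slice xs[1::2] selects indices [1, 3, 5, 7] (1->18, 3->14, 5->3, 7->4), giving [18, 14, 3, 4].

[18, 14, 3, 4]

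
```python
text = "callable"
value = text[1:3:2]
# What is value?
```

text has length 8. The slice text[1:3:2] selects indices [1] (1->'a'), giving 'a'.

'a'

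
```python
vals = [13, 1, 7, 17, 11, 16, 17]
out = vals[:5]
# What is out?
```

vals has length 7. The slice vals[:5] selects indices [0, 1, 2, 3, 4] (0->13, 1->1, 2->7, 3->17, 4->11), giving [13, 1, 7, 17, 11].

[13, 1, 7, 17, 11]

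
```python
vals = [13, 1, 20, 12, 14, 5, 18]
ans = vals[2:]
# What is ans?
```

vals has length 7. The slice vals[2:] selects indices [2, 3, 4, 5, 6] (2->20, 3->12, 4->14, 5->5, 6->18), giving [20, 12, 14, 5, 18].

[20, 12, 14, 5, 18]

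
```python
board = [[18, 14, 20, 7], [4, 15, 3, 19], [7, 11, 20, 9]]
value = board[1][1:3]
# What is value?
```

board[1] = [4, 15, 3, 19]. board[1] has length 4. The slice board[1][1:3] selects indices [1, 2] (1->15, 2->3), giving [15, 3].

[15, 3]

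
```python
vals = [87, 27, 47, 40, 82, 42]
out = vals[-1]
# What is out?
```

vals has length 6. Negative index -1 maps to positive index 6 + (-1) = 5. vals[5] = 42.

42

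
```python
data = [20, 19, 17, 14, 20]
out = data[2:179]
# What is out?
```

data has length 5. The slice data[2:179] selects indices [2, 3, 4] (2->17, 3->14, 4->20), giving [17, 14, 20].

[17, 14, 20]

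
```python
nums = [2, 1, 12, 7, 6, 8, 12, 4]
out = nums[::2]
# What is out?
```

nums has length 8. The slice nums[::2] selects indices [0, 2, 4, 6] (0->2, 2->12, 4->6, 6->12), giving [2, 12, 6, 12].

[2, 12, 6, 12]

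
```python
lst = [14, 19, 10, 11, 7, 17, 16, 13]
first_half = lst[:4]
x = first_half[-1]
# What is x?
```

lst has length 8. The slice lst[:4] selects indices [0, 1, 2, 3] (0->14, 1->19, 2->10, 3->11), giving [14, 19, 10, 11]. So first_half = [14, 19, 10, 11]. Then first_half[-1] = 11.

11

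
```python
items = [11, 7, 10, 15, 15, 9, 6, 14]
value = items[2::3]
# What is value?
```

items has length 8. The slice items[2::3] selects indices [2, 5] (2->10, 5->9), giving [10, 9].

[10, 9]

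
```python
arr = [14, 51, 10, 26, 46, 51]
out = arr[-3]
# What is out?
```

arr has length 6. Negative index -3 maps to positive index 6 + (-3) = 3. arr[3] = 26.

26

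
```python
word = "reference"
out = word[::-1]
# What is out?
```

word has length 9. The slice word[::-1] selects indices [8, 7, 6, 5, 4, 3, 2, 1, 0] (8->'e', 7->'c', 6->'n', 5->'e', 4->'r', 3->'e', 2->'f', 1->'e', 0->'r'), giving 'ecnerefer'.

'ecnerefer'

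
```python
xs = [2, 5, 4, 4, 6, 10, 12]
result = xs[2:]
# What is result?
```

xs has length 7. The slice xs[2:] selects indices [2, 3, 4, 5, 6] (2->4, 3->4, 4->6, 5->10, 6->12), giving [4, 4, 6, 10, 12].

[4, 4, 6, 10, 12]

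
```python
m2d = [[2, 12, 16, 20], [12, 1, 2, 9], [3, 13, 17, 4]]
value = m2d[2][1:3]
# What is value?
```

m2d[2] = [3, 13, 17, 4]. m2d[2] has length 4. The slice m2d[2][1:3] selects indices [1, 2] (1->13, 2->17), giving [13, 17].

[13, 17]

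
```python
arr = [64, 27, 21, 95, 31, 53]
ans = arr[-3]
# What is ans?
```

arr has length 6. Negative index -3 maps to positive index 6 + (-3) = 3. arr[3] = 95.

95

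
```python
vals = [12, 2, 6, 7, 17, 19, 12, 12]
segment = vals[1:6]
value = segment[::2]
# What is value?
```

vals has length 8. The slice vals[1:6] selects indices [1, 2, 3, 4, 5] (1->2, 2->6, 3->7, 4->17, 5->19), giving [2, 6, 7, 17, 19]. So segment = [2, 6, 7, 17, 19]. segment has length 5. The slice segment[::2] selects indices [0, 2, 4] (0->2, 2->7, 4->19), giving [2, 7, 19].

[2, 7, 19]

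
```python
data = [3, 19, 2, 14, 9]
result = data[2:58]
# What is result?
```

data has length 5. The slice data[2:58] selects indices [2, 3, 4] (2->2, 3->14, 4->9), giving [2, 14, 9].

[2, 14, 9]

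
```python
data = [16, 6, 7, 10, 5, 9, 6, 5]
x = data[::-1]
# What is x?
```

data has length 8. The slice data[::-1] selects indices [7, 6, 5, 4, 3, 2, 1, 0] (7->5, 6->6, 5->9, 4->5, 3->10, 2->7, 1->6, 0->16), giving [5, 6, 9, 5, 10, 7, 6, 16].

[5, 6, 9, 5, 10, 7, 6, 16]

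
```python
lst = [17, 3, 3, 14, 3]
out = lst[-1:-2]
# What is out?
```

lst has length 5. The slice lst[-1:-2] resolves to an empty index range, so the result is [].

[]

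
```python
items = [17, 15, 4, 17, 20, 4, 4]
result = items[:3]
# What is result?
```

items has length 7. The slice items[:3] selects indices [0, 1, 2] (0->17, 1->15, 2->4), giving [17, 15, 4].

[17, 15, 4]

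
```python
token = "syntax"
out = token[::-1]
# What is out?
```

token has length 6. The slice token[::-1] selects indices [5, 4, 3, 2, 1, 0] (5->'x', 4->'a', 3->'t', 2->'n', 1->'y', 0->'s'), giving 'xatnys'.

'xatnys'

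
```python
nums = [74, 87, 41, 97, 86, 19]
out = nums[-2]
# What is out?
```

nums has length 6. Negative index -2 maps to positive index 6 + (-2) = 4. nums[4] = 86.

86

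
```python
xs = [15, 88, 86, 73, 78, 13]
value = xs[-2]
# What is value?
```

xs has length 6. Negative index -2 maps to positive index 6 + (-2) = 4. xs[4] = 78.

78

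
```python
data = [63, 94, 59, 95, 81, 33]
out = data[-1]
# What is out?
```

data has length 6. Negative index -1 maps to positive index 6 + (-1) = 5. data[5] = 33.

33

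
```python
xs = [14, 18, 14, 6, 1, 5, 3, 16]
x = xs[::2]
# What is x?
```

xs has length 8. The slice xs[::2] selects indices [0, 2, 4, 6] (0->14, 2->14, 4->1, 6->3), giving [14, 14, 1, 3].

[14, 14, 1, 3]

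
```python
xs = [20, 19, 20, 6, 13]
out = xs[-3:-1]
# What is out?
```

xs has length 5. The slice xs[-3:-1] selects indices [2, 3] (2->20, 3->6), giving [20, 6].

[20, 6]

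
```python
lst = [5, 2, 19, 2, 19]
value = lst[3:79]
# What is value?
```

lst has length 5. The slice lst[3:79] selects indices [3, 4] (3->2, 4->19), giving [2, 19].

[2, 19]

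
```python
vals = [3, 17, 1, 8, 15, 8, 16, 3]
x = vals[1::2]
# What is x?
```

vals has length 8. The slice vals[1::2] selects indices [1, 3, 5, 7] (1->17, 3->8, 5->8, 7->3), giving [17, 8, 8, 3].

[17, 8, 8, 3]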